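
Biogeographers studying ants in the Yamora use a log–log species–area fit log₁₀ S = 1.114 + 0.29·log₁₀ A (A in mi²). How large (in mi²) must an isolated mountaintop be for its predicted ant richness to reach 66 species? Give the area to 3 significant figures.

271 mi²

66 = 13 × A^0.29  ⇒  A^0.29 = 66/13 = 5.076
ln A = ln(5.076) / 0.29 = 1.6246 / 0.29 = 5.6020
A = e^5.6020 ≈ 271 mi²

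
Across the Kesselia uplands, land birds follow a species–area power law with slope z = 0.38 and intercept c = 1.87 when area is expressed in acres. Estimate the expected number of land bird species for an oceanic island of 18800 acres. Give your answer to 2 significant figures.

S = 1.87 × 18800^0.38 = 1.87 × 42.09 ≈ 78.71

79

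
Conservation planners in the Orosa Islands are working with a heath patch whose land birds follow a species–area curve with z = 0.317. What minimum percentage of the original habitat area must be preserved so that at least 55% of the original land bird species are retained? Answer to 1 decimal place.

15.2%

Need (A_new/A_old)^0.317 = 0.55, so A_new/A_old = 0.55^(1/0.317) = 0.55^3.155
ln(A_new/A_old) = ln 0.55 / 0.317 = -0.5978 / 0.317 = -1.8859
A_new/A_old = e^-1.8859 ≈ 0.1517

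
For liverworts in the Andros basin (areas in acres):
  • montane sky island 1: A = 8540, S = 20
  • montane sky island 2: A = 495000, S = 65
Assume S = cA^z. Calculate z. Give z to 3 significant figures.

Taking logs: ln S = ln c + z ln A, so z = (ln S₂ − ln S₁)/(ln A₂ − ln A₁).
z = ln(65/20) / ln(495000/8540) = ln(3.25) / ln(57.96) = 1.1787 / 4.0598 = 0.2903

0.290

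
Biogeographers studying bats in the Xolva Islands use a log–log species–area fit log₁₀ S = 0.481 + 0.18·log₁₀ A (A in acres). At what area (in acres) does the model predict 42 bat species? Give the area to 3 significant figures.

2220000 acres

42 = 3.027 × A^0.18  ⇒  A^0.18 = 42/3.027 = 13.88
ln A = ln(13.88) / 0.18 = 2.6301 / 0.18 = 14.6118
A = e^14.6118 ≈ 2217325 acres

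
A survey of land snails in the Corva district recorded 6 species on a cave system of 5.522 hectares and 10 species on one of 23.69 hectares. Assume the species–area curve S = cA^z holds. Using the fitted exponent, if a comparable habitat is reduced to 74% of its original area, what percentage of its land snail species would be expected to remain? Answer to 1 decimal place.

z = ln(10/6) / ln(23.69/5.522) = 0.5108 / 1.4563 = 0.3508
S_new/S_old = (A_new/A_old)^z = 0.74^0.3508 = exp(0.3508 × -0.3011) = 0.8998

90.0%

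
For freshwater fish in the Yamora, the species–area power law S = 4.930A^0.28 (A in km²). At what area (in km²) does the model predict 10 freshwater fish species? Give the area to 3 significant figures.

10 = 4.93 × A^0.28  ⇒  A^0.28 = 10/4.93 = 2.028
ln A = ln(2.028) / 0.28 = 0.7072 / 0.28 = 2.5259
A = e^2.5259 ≈ 12.5 km²

12.5 km²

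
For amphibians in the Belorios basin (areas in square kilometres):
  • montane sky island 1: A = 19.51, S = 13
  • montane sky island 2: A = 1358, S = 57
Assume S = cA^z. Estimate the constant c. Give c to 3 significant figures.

4.62

z = ln(S₂/S₁) / ln(A₂/A₁) = ln(57/13) / ln(1358/19.51) = 1.4781 / 4.2428 = 0.3484
c = S₁ / A₁^z = 13 / 19.51^0.3484 = 13 / 2.815 = 4.618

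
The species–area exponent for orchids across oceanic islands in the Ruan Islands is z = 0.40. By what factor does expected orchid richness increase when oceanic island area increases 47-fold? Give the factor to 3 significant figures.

S₂/S₁ = (A₂/A₁)^z = 47^0.4
ln(S₂/S₁) = 0.4 × ln 47 = 0.4 × 3.8501 = 1.5401
S₂/S₁ = e^1.5401 ≈ 4.665

4.66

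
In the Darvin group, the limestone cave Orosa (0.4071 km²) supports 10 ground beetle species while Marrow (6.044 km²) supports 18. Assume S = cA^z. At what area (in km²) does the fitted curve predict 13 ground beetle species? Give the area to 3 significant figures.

z = ln(18/10) / ln(6.044/0.4071) = 0.5878 / 2.6978 = 0.2179
c = 10 / 0.4071^0.2179 = 10 / 0.8222 = 12.16
A = (13/12.16)^(1/0.2179) ⇒ ln A = ln(1.069)/0.2179 = 0.3055
A = e^0.3055 ≈ 1.357 km²

1.36 km²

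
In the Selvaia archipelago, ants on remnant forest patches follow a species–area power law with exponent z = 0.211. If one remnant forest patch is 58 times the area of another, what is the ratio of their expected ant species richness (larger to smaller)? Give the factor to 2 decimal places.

S₂/S₁ = (A₂/A₁)^z = 58^0.211
ln(S₂/S₁) = 0.211 × ln 58 = 0.211 × 4.0604 = 0.8568
S₂/S₁ = e^0.8568 ≈ 2.356

2.36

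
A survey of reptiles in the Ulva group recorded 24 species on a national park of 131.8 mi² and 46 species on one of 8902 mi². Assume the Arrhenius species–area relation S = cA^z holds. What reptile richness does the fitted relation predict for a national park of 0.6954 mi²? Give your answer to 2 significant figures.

z = ln(46/24) / ln(8902/131.8) = 0.6506 / 4.2127 = 0.1544
c = 24 / 131.8^0.1544 = 24 / 2.125 = 11.29
S₃ = 11.29 × 0.6954^0.1544 = 11.29 × 0.9454 ≈ 10.68

11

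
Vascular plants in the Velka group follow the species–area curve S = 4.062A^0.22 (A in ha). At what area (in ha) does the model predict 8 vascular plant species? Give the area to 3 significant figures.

21.8 ha

8 = 4.062 × A^0.22  ⇒  A^0.22 = 8/4.062 = 1.969
ln A = ln(1.969) / 0.22 = 0.6778 / 0.22 = 3.0808
A = e^3.0808 ≈ 21.77 ha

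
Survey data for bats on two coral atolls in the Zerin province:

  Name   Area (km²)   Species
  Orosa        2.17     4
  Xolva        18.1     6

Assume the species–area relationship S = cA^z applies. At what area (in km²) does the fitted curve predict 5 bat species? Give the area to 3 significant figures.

6.97 km²

z = ln(6/4) / ln(18.1/2.17) = 0.4055 / 2.1212 = 0.1912
c = 4 / 2.17^0.1912 = 4 / 1.16 = 3.449
A = (5/3.449)^(1/0.1912) ⇒ ln A = ln(1.45)/0.1912 = 1.9421
A = e^1.9421 ≈ 6.973 km²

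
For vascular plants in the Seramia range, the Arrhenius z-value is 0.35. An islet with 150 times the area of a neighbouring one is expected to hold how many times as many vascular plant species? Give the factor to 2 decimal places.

S₂/S₁ = (A₂/A₁)^z = 150^0.35
ln(S₂/S₁) = 0.35 × ln 150 = 0.35 × 5.0106 = 1.7537
S₂/S₁ = e^1.7537 ≈ 5.776

5.78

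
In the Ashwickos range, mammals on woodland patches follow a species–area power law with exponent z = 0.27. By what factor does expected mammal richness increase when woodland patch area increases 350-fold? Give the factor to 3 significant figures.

4.86

S₂/S₁ = (A₂/A₁)^z = 350^0.27
ln(S₂/S₁) = 0.27 × ln 350 = 0.27 × 5.8579 = 1.5816
S₂/S₁ = e^1.5816 ≈ 4.863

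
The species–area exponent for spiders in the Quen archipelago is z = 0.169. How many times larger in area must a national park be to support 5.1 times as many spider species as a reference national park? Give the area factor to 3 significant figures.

(A₂/A₁)^0.169 = 5.1, so A₂/A₁ = 5.1^(1/0.169) = 5.1^5.917
ln(A₂/A₁) = ln 5.1 / 0.169 = 1.6292 / 0.169 = 9.6405
A₂/A₁ = e^9.6405 ≈ 15375

15400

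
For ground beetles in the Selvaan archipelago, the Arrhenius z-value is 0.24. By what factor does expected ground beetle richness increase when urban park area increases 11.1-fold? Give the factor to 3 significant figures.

1.78

S₂/S₁ = (A₂/A₁)^z = 11.1^0.24
ln(S₂/S₁) = 0.24 × ln 11.1 = 0.24 × 2.4069 = 0.5777
S₂/S₁ = e^0.5777 ≈ 1.782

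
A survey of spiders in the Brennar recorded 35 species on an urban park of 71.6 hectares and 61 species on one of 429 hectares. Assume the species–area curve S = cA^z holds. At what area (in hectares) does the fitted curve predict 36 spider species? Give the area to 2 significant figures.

78 hectares

z = ln(61/35) / ln(429/71.6) = 0.5555 / 1.7904 = 0.3103
c = 35 / 71.6^0.3103 = 35 / 3.763 = 9.301
A = (36/9.301)^(1/0.3103) ⇒ ln A = ln(3.871)/0.3103 = 4.3619
A = e^4.3619 ≈ 78.4 hectares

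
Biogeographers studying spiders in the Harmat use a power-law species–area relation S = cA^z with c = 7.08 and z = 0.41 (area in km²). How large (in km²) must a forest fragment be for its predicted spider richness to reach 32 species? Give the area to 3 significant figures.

39.6 km²

32 = 7.08 × A^0.41  ⇒  A^0.41 = 32/7.08 = 4.52
ln A = ln(4.52) / 0.41 = 1.5085 / 0.41 = 3.6792
A = e^3.6792 ≈ 39.61 km²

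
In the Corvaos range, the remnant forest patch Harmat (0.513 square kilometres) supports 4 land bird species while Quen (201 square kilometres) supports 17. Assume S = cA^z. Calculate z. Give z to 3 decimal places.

Taking logs: ln S = ln c + z ln A, so z = (ln S₂ − ln S₁)/(ln A₂ − ln A₁).
z = ln(17/4) / ln(201/0.513) = ln(4.25) / ln(391.8) = 1.4469 / 5.9708 = 0.2423

0.242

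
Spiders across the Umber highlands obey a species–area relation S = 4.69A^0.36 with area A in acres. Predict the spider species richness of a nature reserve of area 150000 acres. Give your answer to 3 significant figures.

342

S = 4.69 × 150000^0.36
ln S = ln 4.69 + 0.36 × ln 150000 = 1.5454 + 0.36 × 11.9184 = 5.8361
S = e^5.8361 ≈ 342.4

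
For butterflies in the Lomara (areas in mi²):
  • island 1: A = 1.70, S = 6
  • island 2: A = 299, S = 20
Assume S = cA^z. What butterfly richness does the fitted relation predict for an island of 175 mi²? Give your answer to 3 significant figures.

z = ln(20/6) / ln(299/1.7) = 1.2040 / 5.1698 = 0.2329
c = 6 / 1.7^0.2329 = 6 / 1.132 = 5.303
S₃ = 5.303 × 175^0.2329 = 5.303 × 3.329 ≈ 17.65

17.7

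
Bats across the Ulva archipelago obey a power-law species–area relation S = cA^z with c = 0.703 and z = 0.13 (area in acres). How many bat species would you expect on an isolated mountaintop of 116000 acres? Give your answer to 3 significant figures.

S = 0.703 × 116000^0.13
ln S = ln 0.703 + 0.13 × ln 116000 = -0.3524 + 0.13 × 11.6613 = 1.1636
S = e^1.1636 ≈ 3.201

3.20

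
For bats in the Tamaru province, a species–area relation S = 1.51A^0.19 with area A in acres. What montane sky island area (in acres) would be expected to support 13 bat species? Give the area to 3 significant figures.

83300 acres

13 = 1.51 × A^0.19  ⇒  A^0.19 = 13/1.51 = 8.609
ln A = ln(8.609) / 0.19 = 2.1528 / 0.19 = 11.3307
A = e^11.3307 ≈ 83344 acres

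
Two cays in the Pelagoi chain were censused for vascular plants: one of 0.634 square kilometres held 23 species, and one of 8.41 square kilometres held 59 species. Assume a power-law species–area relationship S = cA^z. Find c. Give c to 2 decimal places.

27.15

z = ln(S₂/S₁) / ln(A₂/A₁) = ln(59/23) / ln(8.41/0.634) = 0.9420 / 2.5851 = 0.3644
c = S₁ / A₁^z = 23 / 0.634^0.3644 = 23 / 0.847 = 27.15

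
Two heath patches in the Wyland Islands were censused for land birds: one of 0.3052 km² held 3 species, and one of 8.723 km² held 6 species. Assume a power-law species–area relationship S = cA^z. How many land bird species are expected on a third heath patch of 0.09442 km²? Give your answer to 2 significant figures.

2.4

z = ln(6/3) / ln(8.723/0.3052) = 0.6931 / 3.3528 = 0.2067
c = 3 / 0.3052^0.2067 = 3 / 0.7824 = 3.834
S₃ = 3.834 × 0.09442^0.2067 = 3.834 × 0.6139 ≈ 2.354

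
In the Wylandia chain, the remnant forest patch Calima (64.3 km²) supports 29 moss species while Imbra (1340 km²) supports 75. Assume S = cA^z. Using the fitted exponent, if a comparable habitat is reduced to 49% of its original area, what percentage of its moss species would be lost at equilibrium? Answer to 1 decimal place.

20.0%

z = ln(75/29) / ln(1340/64.3) = 0.9502 / 3.0369 = 0.3129
S_new/S_old = (A_new/A_old)^z = 0.49^0.3129 = exp(0.3129 × -0.7133) = 0.8
Fraction lost = 1 − 0.8 = 0.2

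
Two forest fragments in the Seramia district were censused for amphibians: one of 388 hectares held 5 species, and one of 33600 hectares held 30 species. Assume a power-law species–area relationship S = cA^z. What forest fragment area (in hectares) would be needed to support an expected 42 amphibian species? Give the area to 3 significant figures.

77700 hectares

z = ln(30/5) / ln(33600/388) = 1.7918 / 4.4613 = 0.4016
c = 5 / 388^0.4016 = 5 / 10.96 = 0.4563
A = (42/0.4563)^(1/0.4016) ⇒ ln A = ln(92.05)/0.4016 = 11.2601
A = e^11.2601 ≈ 77657 hectares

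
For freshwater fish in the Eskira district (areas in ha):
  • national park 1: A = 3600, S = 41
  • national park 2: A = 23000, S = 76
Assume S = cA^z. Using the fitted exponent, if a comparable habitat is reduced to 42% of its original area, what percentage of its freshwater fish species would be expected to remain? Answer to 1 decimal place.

74.9%

z = ln(76/41) / ln(23000/3600) = 0.6172 / 1.8546 = 0.3328
S_new/S_old = (A_new/A_old)^z = 0.42^0.3328 = exp(0.3328 × -0.8675) = 0.7492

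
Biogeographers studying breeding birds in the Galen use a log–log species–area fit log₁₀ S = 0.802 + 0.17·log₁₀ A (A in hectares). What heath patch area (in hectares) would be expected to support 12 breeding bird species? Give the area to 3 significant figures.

12 = 6.339 × A^0.17  ⇒  A^0.17 = 12/6.339 = 1.893
ln A = ln(1.893) / 0.17 = 0.6382 / 0.17 = 3.7543
A = e^3.7543 ≈ 42.7 hectares

42.7 hectares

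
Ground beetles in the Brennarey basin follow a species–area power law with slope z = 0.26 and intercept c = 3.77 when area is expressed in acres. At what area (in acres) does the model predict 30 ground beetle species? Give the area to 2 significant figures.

2900 acres

30 = 3.77 × A^0.26  ⇒  A^0.26 = 30/3.77 = 7.958
ln A = ln(7.958) / 0.26 = 2.0741 / 0.26 = 7.9774
A = e^7.9774 ≈ 2914 acres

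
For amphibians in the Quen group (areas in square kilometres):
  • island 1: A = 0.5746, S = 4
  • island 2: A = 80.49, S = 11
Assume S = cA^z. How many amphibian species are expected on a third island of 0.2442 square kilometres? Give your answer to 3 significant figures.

3.36

z = ln(11/4) / ln(80.49/0.5746) = 1.0116 / 4.9422 = 0.2047
c = 4 / 0.5746^0.2047 = 4 / 0.8928 = 4.48
S₃ = 4.48 × 0.2442^0.2047 = 4.48 × 0.7493 ≈ 3.357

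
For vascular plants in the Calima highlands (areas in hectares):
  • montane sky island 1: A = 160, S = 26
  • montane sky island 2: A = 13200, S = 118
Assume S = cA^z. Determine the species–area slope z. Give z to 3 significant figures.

0.343

Taking logs: ln S = ln c + z ln A, so z = (ln S₂ − ln S₁)/(ln A₂ − ln A₁).
z = ln(118/26) / ln(13200/160) = ln(4.538) / ln(82.5) = 1.5126 / 4.4128 = 0.3428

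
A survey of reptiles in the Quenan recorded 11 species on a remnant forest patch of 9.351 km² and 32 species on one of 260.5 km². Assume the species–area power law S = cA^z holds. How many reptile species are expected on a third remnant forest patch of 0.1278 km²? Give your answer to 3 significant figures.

z = ln(32/11) / ln(260.5/9.351) = 1.0678 / 3.3271 = 0.3210
c = 11 / 9.351^0.3210 = 11 / 2.049 = 5.368
S₃ = 5.368 × 0.1278^0.3210 = 5.368 × 0.5167 ≈ 2.774

2.77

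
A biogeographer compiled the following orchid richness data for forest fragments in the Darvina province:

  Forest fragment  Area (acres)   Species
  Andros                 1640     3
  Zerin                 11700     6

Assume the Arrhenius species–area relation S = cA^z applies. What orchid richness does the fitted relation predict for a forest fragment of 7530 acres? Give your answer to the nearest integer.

5

z = ln(6/3) / ln(11700/1640) = 0.6931 / 1.9649 = 0.3528
c = 3 / 1640^0.3528 = 3 / 13.62 = 0.2203
S₃ = 0.2203 × 7530^0.3528 = 0.2203 × 23.31 ≈ 5.136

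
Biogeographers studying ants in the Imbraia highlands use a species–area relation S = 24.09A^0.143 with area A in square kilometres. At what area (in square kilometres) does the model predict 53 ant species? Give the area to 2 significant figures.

250 square kilometres

53 = 24.09 × A^0.143  ⇒  A^0.143 = 53/24.09 = 2.2
ln A = ln(2.2) / 0.143 = 0.7885 / 0.143 = 5.5140
A = e^5.5140 ≈ 248.1 square kilometres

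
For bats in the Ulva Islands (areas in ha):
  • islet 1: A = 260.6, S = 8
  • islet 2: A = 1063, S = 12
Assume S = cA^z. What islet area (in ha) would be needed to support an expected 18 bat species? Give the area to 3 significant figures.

4340 ha

z = ln(12/8) / ln(1063/260.6) = 0.4055 / 1.4059 = 0.2884
c = 8 / 260.6^0.2884 = 8 / 4.975 = 1.608
A = (18/1.608)^(1/0.2884) ⇒ ln A = ln(11.19)/0.2884 = 8.3747
A = e^8.3747 ≈ 4336 ha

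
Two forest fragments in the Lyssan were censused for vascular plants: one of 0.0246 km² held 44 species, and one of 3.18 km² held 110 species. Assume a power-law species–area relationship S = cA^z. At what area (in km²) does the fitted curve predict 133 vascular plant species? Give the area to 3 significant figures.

8.71 km²

z = ln(110/44) / ln(3.18/0.0246) = 0.9163 / 4.8619 = 0.1885
c = 44 / 0.0246^0.1885 = 44 / 0.4974 = 88.45
A = (133/88.45)^(1/0.1885) ⇒ ln A = ln(1.504)/0.1885 = 2.1643
A = e^2.1643 ≈ 8.709 km²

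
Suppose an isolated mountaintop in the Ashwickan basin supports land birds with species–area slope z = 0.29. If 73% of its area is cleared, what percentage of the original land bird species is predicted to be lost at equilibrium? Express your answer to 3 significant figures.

31.6%

S_new/S_old = (A_new/A_old)^z = 0.27^0.29
= exp(0.29 × ln 0.27) = exp(0.29 × -1.3093) = exp(-0.3797) ≈ 0.6841
Fraction lost = 1 − 0.6841 = 0.3159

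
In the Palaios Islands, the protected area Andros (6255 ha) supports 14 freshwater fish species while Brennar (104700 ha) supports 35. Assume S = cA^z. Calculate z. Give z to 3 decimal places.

Taking logs: ln S = ln c + z ln A, so z = (ln S₂ − ln S₁)/(ln A₂ − ln A₁).
z = ln(35/14) / ln(104700/6255) = ln(2.5) / ln(16.74) = 0.9163 / 2.8177 = 0.3252

0.325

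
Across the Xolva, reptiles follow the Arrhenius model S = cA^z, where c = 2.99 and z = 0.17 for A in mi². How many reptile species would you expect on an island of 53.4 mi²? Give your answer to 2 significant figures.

5.9

S = 2.99 × 53.4^0.17
ln S = ln 2.99 + 0.17 × ln 53.4 = 1.0953 + 0.17 × 3.9778 = 1.7715
S = e^1.7715 ≈ 5.88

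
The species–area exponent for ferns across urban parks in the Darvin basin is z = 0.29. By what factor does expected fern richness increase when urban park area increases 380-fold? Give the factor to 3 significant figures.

S₂/S₁ = (A₂/A₁)^z = 380^0.29
ln(S₂/S₁) = 0.29 × ln 380 = 0.29 × 5.9402 = 1.7226
S₂/S₁ = e^1.7226 ≈ 5.599

5.60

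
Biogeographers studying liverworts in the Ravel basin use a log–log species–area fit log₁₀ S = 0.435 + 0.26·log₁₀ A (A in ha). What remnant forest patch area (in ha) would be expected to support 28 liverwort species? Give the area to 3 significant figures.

28 = 2.723 × A^0.26  ⇒  A^0.26 = 28/2.723 = 10.28
ln A = ln(10.28) / 0.26 = 2.3306 / 0.26 = 8.9638
A = e^8.9638 ≈ 7815 ha

7810 ha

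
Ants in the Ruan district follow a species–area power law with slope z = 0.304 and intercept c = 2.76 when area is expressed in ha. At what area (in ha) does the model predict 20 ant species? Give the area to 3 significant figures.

675 ha

20 = 2.76 × A^0.304  ⇒  A^0.304 = 20/2.76 = 7.246
ln A = ln(7.246) / 0.304 = 1.9805 / 0.304 = 6.5148
A = e^6.5148 ≈ 675.1 ha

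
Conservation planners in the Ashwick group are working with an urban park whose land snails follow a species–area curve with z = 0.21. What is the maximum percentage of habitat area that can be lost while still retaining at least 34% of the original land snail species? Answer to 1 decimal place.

99.4%

Need (A_new/A_old)^0.21 = 0.34, so A_new/A_old = 0.34^(1/0.21) = 0.34^4.762
ln(A_new/A_old) = ln 0.34 / 0.21 = -1.0788 / 0.21 = -5.1372
A_new/A_old = e^-5.1372 ≈ 0.005874
Fraction that can be lost = 1 − 0.005874 = 0.9941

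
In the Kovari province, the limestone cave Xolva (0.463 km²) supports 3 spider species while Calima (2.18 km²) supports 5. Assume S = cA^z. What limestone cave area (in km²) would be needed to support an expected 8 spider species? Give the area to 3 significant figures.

9.07 km²

z = ln(5/3) / ln(2.18/0.463) = 0.5108 / 1.5494 = 0.3297
c = 3 / 0.463^0.3297 = 3 / 0.7758 = 3.867
A = (8/3.867)^(1/0.3297) ⇒ ln A = ln(2.069)/0.3297 = 2.2049
A = e^2.2049 ≈ 9.069 km²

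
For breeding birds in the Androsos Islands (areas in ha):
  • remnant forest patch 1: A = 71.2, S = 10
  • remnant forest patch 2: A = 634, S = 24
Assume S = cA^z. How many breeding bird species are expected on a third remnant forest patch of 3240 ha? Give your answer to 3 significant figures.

z = ln(24/10) / ln(634/71.2) = 0.8755 / 2.1866 = 0.4004
c = 10 / 71.2^0.4004 = 10 / 5.517 = 1.813
S₃ = 1.813 × 3240^0.4004 = 1.813 × 25.44 ≈ 46.12

46.1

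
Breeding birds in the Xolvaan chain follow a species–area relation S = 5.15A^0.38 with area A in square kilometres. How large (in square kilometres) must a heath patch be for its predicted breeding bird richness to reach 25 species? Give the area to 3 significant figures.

63.9 square kilometres

25 = 5.15 × A^0.38  ⇒  A^0.38 = 25/5.15 = 4.854
ln A = ln(4.854) / 0.38 = 1.5799 / 0.38 = 4.1576
A = e^4.1576 ≈ 63.92 square kilometres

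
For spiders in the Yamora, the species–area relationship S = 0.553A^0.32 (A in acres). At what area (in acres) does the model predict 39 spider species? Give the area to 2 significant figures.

39 = 0.553 × A^0.32  ⇒  A^0.32 = 39/0.553 = 70.52
ln A = ln(70.52) / 0.32 = 4.2560 / 0.32 = 13.2999
A = e^13.2999 ≈ 597119 acres

600000 acres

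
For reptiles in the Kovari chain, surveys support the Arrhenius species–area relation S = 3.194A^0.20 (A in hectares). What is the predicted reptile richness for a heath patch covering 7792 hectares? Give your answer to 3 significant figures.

S = 3.194 × 7792^0.2
ln S = ln 3.194 + 0.2 × ln 7792 = 1.1613 + 0.2 × 8.9609 = 2.9534
S = e^2.9534 ≈ 19.17

19.2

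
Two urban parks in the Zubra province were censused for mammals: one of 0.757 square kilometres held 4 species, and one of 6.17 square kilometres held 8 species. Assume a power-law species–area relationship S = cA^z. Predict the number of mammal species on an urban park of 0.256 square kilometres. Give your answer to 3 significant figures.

z = ln(8/4) / ln(6.17/0.757) = 0.6931 / 2.0981 = 0.3304
c = 4 / 0.757^0.3304 = 4 / 0.9121 = 4.385
S₃ = 4.385 × 0.256^0.3304 = 4.385 × 0.6375 ≈ 2.796

2.80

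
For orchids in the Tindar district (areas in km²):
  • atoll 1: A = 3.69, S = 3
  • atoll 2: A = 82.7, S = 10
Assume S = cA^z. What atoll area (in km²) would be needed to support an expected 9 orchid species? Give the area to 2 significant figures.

z = ln(10/3) / ln(82.7/3.69) = 1.2040 / 3.1096 = 0.3872
c = 3 / 3.69^0.3872 = 3 / 1.658 = 1.81
A = (9/1.81)^(1/0.3872) ⇒ ln A = ln(4.974)/0.3872 = 4.1431
A = e^4.1431 ≈ 63 km²

63 km²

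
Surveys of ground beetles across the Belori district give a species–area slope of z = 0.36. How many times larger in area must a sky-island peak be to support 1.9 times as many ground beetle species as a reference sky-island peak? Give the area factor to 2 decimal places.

5.95

(A₂/A₁)^0.36 = 1.9, so A₂/A₁ = 1.9^(1/0.36) = 1.9^2.778
ln(A₂/A₁) = ln 1.9 / 0.36 = 0.6419 / 0.36 = 1.7829
A₂/A₁ = e^1.7829 ≈ 5.947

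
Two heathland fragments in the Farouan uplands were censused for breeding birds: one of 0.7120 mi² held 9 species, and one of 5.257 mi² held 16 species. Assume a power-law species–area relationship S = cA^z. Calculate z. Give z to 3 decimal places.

0.288

Taking logs: ln S = ln c + z ln A, so z = (ln S₂ − ln S₁)/(ln A₂ − ln A₁).
z = ln(16/9) / ln(5.257/0.712) = ln(1.778) / ln(7.383) = 0.5754 / 1.9992 = 0.2878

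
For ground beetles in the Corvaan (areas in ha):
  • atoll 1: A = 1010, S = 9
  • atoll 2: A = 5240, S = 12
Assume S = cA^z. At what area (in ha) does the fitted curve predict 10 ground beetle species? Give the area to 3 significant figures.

1850 ha

z = ln(12/9) / ln(5240/1010) = 0.2877 / 1.6464 = 0.1747
c = 9 / 1010^0.1747 = 9 / 3.349 = 2.687
A = (10/2.687)^(1/0.1747) ⇒ ln A = ln(3.722)/0.1747 = 7.5207
A = e^7.5207 ≈ 1846 ha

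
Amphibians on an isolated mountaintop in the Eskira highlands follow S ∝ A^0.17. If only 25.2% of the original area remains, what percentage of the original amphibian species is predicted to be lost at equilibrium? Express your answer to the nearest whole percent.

21%

S_new/S_old = (A_new/A_old)^z = 0.252^0.17
= exp(0.17 × ln 0.252) = exp(0.17 × -1.3783) = exp(-0.2343) ≈ 0.7911
Fraction lost = 1 − 0.7911 = 0.2089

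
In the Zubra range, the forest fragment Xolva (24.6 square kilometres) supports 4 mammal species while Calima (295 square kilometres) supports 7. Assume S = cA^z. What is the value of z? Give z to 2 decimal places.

0.23

Taking logs: ln S = ln c + z ln A, so z = (ln S₂ − ln S₁)/(ln A₂ − ln A₁).
z = ln(7/4) / ln(295/24.6) = ln(1.75) / ln(11.99) = 0.5596 / 2.4842 = 0.2253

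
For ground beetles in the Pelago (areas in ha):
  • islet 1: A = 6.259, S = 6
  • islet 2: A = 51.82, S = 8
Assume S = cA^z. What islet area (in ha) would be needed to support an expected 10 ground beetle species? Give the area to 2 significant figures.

270 ha

z = ln(8/6) / ln(51.82/6.259) = 0.2877 / 2.1138 = 0.1361
c = 6 / 6.259^0.1361 = 6 / 1.284 = 4.675
A = (10/4.675)^(1/0.1361) ⇒ ln A = ln(2.139)/0.1361 = 5.5873
A = e^5.5873 ≈ 267 ha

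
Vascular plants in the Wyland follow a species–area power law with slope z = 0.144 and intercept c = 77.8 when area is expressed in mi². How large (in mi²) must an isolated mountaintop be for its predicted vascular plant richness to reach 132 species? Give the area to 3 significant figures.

132 = 77.8 × A^0.144  ⇒  A^0.144 = 132/77.8 = 1.697
ln A = ln(1.697) / 0.144 = 0.5287 / 0.144 = 3.6713
A = e^3.6713 ≈ 39.3 mi²

39.3 mi²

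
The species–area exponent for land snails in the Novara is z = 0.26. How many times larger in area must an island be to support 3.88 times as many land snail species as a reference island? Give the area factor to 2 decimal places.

(A₂/A₁)^0.26 = 3.88, so A₂/A₁ = 3.88^(1/0.26) = 3.88^3.846
ln(A₂/A₁) = ln 3.88 / 0.26 = 1.3558 / 0.26 = 5.2148
A₂/A₁ = e^5.2148 ≈ 184

183.97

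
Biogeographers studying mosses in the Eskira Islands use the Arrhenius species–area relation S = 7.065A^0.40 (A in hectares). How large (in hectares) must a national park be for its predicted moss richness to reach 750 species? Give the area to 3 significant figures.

116000 hectares

750 = 7.065 × A^0.4  ⇒  A^0.4 = 750/7.065 = 106.2
ln A = ln(106.2) / 0.4 = 4.6649 / 0.4 = 11.6623
A = e^11.6623 ≈ 116111 hectares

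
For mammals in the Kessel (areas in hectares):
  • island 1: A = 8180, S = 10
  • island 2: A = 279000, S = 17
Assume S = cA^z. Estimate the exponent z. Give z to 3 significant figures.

Taking logs: ln S = ln c + z ln A, so z = (ln S₂ − ln S₁)/(ln A₂ − ln A₁).
z = ln(17/10) / ln(279000/8180) = ln(1.7) / ln(34.11) = 0.5306 / 3.5295 = 0.1503

0.150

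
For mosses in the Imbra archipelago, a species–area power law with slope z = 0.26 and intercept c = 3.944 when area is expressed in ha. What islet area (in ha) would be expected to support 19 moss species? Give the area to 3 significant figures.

19 = 3.944 × A^0.26  ⇒  A^0.26 = 19/3.944 = 4.817
ln A = ln(4.817) / 0.26 = 1.5722 / 0.26 = 6.0471
A = e^6.0471 ≈ 422.9 ha

423 ha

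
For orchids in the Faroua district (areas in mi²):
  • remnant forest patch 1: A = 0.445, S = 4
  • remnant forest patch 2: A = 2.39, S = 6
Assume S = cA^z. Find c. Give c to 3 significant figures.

4.86

z = ln(S₂/S₁) / ln(A₂/A₁) = ln(6/4) / ln(2.39/0.445) = 0.4055 / 1.6810 = 0.2412
c = S₁ / A₁^z = 4 / 0.445^0.2412 = 4 / 0.8226 = 4.863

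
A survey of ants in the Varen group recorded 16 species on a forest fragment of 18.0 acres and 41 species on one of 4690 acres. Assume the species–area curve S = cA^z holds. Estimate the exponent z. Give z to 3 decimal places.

0.169

Taking logs: ln S = ln c + z ln A, so z = (ln S₂ − ln S₁)/(ln A₂ − ln A₁).
z = ln(41/16) / ln(4690/18) = ln(2.562) / ln(260.6) = 0.9410 / 5.5628 = 0.1692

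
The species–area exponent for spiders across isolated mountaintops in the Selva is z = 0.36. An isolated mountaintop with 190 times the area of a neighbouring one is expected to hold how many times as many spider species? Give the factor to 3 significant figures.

6.61

S₂/S₁ = (A₂/A₁)^z = 190^0.36
ln(S₂/S₁) = 0.36 × ln 190 = 0.36 × 5.2470 = 1.8889
S₂/S₁ = e^1.8889 ≈ 6.612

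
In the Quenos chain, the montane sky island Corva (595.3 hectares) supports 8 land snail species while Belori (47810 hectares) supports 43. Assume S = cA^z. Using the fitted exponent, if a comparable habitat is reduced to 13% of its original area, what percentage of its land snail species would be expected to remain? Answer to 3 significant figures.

z = ln(43/8) / ln(47810/595.3) = 1.6818 / 4.3859 = 0.3834
S_new/S_old = (A_new/A_old)^z = 0.13^0.3834 = exp(0.3834 × -2.0402) = 0.4573

45.7%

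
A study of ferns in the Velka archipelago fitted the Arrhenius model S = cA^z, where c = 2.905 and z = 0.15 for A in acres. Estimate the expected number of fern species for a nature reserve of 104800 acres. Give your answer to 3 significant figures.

16.5

S = 2.905 × 104800^0.15 = 2.905 × 5.663 ≈ 16.45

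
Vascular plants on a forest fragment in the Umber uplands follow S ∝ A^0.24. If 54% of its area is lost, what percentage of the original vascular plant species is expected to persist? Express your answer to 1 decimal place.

83.0%

S_new/S_old = (A_new/A_old)^z = 0.46^0.24
= exp(0.24 × ln 0.46) = exp(0.24 × -0.7765) = exp(-0.1864) ≈ 0.83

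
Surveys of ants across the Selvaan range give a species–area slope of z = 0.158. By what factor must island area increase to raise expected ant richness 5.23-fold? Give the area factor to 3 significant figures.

(A₂/A₁)^0.158 = 5.23, so A₂/A₁ = 5.23^(1/0.158) = 5.23^6.329
ln(A₂/A₁) = ln 5.23 / 0.158 = 1.6544 / 0.158 = 10.4710
A₂/A₁ = e^10.4710 ≈ 35276

35300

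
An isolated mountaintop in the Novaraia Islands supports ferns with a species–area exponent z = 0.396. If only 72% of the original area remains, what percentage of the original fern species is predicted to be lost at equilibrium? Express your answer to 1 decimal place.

12.2%

S_new/S_old = (A_new/A_old)^z = 0.72^0.396
= exp(0.396 × ln 0.72) = exp(0.396 × -0.3285) = exp(-0.1301) ≈ 0.878
Fraction lost = 1 − 0.878 = 0.122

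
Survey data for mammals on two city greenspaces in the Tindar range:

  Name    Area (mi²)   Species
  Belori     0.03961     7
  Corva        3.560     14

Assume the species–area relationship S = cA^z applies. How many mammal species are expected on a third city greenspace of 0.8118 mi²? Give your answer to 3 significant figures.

11.1

z = ln(14/7) / ln(3.56/0.03961) = 0.6931 / 4.4984 = 0.1541
c = 7 / 0.03961^0.1541 = 7 / 0.6081 = 11.51
S₃ = 11.51 × 0.8118^0.1541 = 11.51 × 0.9684 ≈ 11.15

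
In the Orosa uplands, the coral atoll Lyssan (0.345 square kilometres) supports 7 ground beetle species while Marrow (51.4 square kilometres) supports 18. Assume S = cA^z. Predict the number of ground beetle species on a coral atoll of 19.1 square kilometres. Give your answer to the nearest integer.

z = ln(18/7) / ln(51.4/0.345) = 0.9445 / 5.0038 = 0.1887
c = 7 / 0.345^0.1887 = 7 / 0.818 = 8.557
S₃ = 8.557 × 19.1^0.1887 = 8.557 × 1.745 ≈ 14.93

15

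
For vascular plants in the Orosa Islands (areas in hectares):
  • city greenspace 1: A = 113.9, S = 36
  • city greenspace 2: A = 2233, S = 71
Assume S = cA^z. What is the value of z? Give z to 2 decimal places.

0.23

Taking logs: ln S = ln c + z ln A, so z = (ln S₂ − ln S₁)/(ln A₂ − ln A₁).
z = ln(71/36) / ln(2233/113.9) = ln(1.972) / ln(19.6) = 0.6792 / 2.9758 = 0.2282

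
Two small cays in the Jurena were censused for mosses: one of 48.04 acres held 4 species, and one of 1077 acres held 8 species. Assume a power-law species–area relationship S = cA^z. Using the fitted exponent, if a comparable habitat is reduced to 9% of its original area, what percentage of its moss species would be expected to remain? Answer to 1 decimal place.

58.5%

z = ln(8/4) / ln(1077/48.04) = 0.6931 / 3.1099 = 0.2229
S_new/S_old = (A_new/A_old)^z = 0.09^0.2229 = exp(0.2229 × -2.4079) = 0.5847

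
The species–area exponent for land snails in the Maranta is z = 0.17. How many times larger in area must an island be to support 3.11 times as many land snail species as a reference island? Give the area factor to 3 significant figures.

(A₂/A₁)^0.17 = 3.11, so A₂/A₁ = 3.11^(1/0.17) = 3.11^5.882
ln(A₂/A₁) = ln 3.11 / 0.17 = 1.1346 / 0.17 = 6.6743
A₂/A₁ = e^6.6743 ≈ 791.8

792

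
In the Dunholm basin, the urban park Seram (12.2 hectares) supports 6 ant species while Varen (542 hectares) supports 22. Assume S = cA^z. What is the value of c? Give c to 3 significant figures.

2.55

z = ln(S₂/S₁) / ln(A₂/A₁) = ln(22/6) / ln(542/12.2) = 1.2993 / 3.7938 = 0.3425
c = S₁ / A₁^z = 6 / 12.2^0.3425 = 6 / 2.355 = 2.547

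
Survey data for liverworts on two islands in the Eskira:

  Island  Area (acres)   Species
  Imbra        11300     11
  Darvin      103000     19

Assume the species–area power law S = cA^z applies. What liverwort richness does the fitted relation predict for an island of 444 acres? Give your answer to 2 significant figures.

z = ln(19/11) / ln(103000/11300) = 0.5465 / 2.2099 = 0.2473
c = 11 / 11300^0.2473 = 11 / 10.05 = 1.094
S₃ = 1.094 × 444^0.2473 = 1.094 × 4.516 ≈ 4.94

4.9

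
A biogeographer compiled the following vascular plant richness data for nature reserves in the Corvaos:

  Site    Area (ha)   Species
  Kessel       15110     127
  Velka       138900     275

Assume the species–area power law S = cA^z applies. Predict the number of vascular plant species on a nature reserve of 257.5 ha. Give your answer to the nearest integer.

z = ln(275/127) / ln(138900/15110) = 0.7726 / 2.2184 = 0.3483
c = 127 / 15110^0.3483 = 127 / 28.54 = 4.45
S₃ = 4.45 × 257.5^0.3483 = 4.45 × 6.912 ≈ 30.75

31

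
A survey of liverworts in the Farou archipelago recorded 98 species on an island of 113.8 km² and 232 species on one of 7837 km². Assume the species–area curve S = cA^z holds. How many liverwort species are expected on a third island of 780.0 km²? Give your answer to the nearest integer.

145

z = ln(232/98) / ln(7837/113.8) = 0.8618 / 4.2322 = 0.2036
c = 98 / 113.8^0.2036 = 98 / 2.622 = 37.37
S₃ = 37.37 × 780^0.2036 = 37.37 × 3.881 ≈ 145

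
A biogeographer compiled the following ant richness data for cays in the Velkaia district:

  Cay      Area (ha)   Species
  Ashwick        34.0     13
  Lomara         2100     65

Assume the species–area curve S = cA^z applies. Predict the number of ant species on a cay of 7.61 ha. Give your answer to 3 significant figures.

7.25

z = ln(65/13) / ln(2100/34) = 1.6094 / 4.1233 = 0.3903
c = 13 / 34^0.3903 = 13 / 3.961 = 3.282
S₃ = 3.282 × 7.61^0.3903 = 3.282 × 2.208 ≈ 7.248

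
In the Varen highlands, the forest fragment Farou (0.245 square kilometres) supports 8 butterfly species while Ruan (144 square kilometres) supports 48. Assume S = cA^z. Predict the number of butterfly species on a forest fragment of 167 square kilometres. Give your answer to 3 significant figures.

z = ln(48/8) / ln(144/0.245) = 1.7918 / 6.3763 = 0.2810
c = 8 / 0.245^0.2810 = 8 / 0.6735 = 11.88
S₃ = 11.88 × 167^0.2810 = 11.88 × 4.213 ≈ 50.04

50.0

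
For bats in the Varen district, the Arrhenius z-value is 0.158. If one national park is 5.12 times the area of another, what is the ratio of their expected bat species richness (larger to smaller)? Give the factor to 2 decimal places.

1.29

S₂/S₁ = (A₂/A₁)^z = 5.12^0.158
ln(S₂/S₁) = 0.158 × ln 5.12 = 0.158 × 1.6332 = 0.2580
S₂/S₁ = e^0.2580 ≈ 1.294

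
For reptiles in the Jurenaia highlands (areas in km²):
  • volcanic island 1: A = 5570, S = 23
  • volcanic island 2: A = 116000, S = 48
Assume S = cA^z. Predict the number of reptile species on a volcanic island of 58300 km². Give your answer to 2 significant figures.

41

z = ln(48/23) / ln(116000/5570) = 0.7357 / 3.0362 = 0.2423
c = 23 / 5570^0.2423 = 23 / 8.085 = 2.845
S₃ = 2.845 × 58300^0.2423 = 2.845 × 14.28 ≈ 40.63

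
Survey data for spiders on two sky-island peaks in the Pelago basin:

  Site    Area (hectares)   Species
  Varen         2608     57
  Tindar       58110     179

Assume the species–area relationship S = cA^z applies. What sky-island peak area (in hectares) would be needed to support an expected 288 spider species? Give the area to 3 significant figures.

z = ln(179/57) / ln(58110/2608) = 1.1443 / 3.1038 = 0.3687
c = 57 / 2608^0.3687 = 57 / 18.18 = 3.135
A = (288/3.135)^(1/0.3687) ⇒ ln A = ln(91.85)/0.3687 = 12.2600
A = e^12.2600 ≈ 211078 hectares

211000 hectares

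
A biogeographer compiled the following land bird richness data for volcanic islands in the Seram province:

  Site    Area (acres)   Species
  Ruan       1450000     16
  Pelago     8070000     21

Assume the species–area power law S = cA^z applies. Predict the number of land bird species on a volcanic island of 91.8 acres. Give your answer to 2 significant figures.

z = ln(21/16) / ln(8070000/1450000) = 0.2719 / 1.7166 = 0.1584
c = 16 / 1450000^0.1584 = 16 / 9.464 = 1.691
S₃ = 1.691 × 91.8^0.1584 = 1.691 × 2.046 ≈ 3.459

3.5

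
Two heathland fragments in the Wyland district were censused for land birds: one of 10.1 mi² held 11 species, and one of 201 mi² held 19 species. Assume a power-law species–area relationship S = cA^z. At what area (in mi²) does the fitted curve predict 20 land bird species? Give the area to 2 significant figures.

z = ln(19/11) / ln(201/10.1) = 0.5465 / 2.9908 = 0.1827
c = 11 / 10.1^0.1827 = 11 / 1.526 = 7.209
A = (20/7.209)^(1/0.1827) ⇒ ln A = ln(2.774)/0.1827 = 5.5840
A = e^5.5840 ≈ 266.1 mi²

270 mi²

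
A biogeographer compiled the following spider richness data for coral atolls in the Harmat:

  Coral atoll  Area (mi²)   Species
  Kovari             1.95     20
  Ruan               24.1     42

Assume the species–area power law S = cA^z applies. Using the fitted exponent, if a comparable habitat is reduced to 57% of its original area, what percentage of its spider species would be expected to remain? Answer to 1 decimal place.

z = ln(42/20) / ln(24.1/1.95) = 0.7419 / 2.5144 = 0.2951
S_new/S_old = (A_new/A_old)^z = 0.57^0.2951 = exp(0.2951 × -0.5621) = 0.8472

84.7%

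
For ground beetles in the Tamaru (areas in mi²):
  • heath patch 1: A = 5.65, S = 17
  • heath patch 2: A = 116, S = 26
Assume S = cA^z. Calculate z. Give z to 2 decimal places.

0.14

Taking logs: ln S = ln c + z ln A, so z = (ln S₂ − ln S₁)/(ln A₂ − ln A₁).
z = ln(26/17) / ln(116/5.65) = ln(1.529) / ln(20.53) = 0.4249 / 3.0219 = 0.1406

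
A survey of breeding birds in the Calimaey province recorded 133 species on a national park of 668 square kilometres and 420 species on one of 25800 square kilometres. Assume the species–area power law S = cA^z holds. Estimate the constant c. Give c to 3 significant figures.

z = ln(S₂/S₁) / ln(A₂/A₁) = ln(420/133) / ln(25800/668) = 1.1499 / 3.6538 = 0.3147
c = S₁ / A₁^z = 133 / 668^0.3147 = 133 / 7.744 = 17.17

17.2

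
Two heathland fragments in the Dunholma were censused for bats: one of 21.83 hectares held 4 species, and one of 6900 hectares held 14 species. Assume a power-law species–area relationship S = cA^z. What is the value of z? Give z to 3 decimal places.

0.218

Taking logs: ln S = ln c + z ln A, so z = (ln S₂ − ln S₁)/(ln A₂ − ln A₁).
z = ln(14/4) / ln(6900/21.83) = ln(3.5) / ln(316.1) = 1.2528 / 5.7560 = 0.2176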